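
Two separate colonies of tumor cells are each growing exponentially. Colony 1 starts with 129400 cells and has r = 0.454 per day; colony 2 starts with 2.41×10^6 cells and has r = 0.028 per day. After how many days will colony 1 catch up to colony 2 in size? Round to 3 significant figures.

Set 129400·e^(0.454t) = 2.41×10^6·e^(0.028t).
e^((0.454 − 0.028)t) = 2.41×10^6/129400 → e^(0.426·t) = 18.624.
0.426·t = ln(18.624) = 2.9245, so t = 2.9245/0.426 = 6.865.

6.86 days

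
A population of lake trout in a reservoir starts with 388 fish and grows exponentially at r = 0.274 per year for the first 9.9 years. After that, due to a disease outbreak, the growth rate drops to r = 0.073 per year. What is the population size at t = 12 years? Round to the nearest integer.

Phase 1: N(9.9) = 388·e^(0.274×9.9) = 388·e^2.713 = 5846.54.
Phase 2 runs for 12 − 9.9 = 2.1 years at r = 0.073.
N(12) = 5846.54·e^(0.073×2.1) = 5846.54·e^0.1533 = 6815.16.

6815 fish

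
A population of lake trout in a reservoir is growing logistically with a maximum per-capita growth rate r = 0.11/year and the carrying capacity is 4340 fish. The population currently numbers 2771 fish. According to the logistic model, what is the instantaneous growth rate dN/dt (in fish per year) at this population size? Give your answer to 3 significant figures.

110 fish per year

dN/dt = rN(1 − N/K) = 0.11 × 2771 × (1 − 2771/4340).
1 − 2771/4340 = 0.36152; dN/dt = 0.11 × 2771 × 0.36152 = 110.2.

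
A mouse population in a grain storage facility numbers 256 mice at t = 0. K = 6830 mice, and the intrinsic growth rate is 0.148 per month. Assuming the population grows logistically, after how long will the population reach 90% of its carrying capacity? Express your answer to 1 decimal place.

A = (K − N₀)/N₀ = (6830 − 256)/256 = 25.68.
Solve 6830/(1 + 25.68·e^(−0.148t)) = 6147: 1 + 25.68·e^(−0.148t) = 1.1111, so e^(−0.148t) = 0.00432681.
−0.148·t = ln(0.00432681) = -5.4429, so t = 5.4429/0.148 = 36.777.

36.8 months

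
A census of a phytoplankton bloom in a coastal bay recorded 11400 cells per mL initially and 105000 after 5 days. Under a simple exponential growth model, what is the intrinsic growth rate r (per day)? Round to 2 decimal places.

From N(t) = N₀·e^(rt): e^(r·5) = 105000/11400 = 9.2105.
r·5 = ln(9.2105) = 2.2203, so r = 2.2203/5 = 0.44407.

0.44 per day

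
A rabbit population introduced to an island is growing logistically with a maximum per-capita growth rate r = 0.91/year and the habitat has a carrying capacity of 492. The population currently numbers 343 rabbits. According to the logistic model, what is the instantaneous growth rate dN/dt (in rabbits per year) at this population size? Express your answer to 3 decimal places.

dN/dt = rN(1 − N/K) = 0.91 × 343 × (1 − 343/492).
1 − 343/492 = 0.30285; dN/dt = 0.91 × 343 × 0.30285 = 94.527.

94.527 rabbits per year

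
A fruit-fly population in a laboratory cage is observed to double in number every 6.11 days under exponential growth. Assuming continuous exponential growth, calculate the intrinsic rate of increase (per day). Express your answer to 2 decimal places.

r = ln(2)/t_d = 0.6931/6.11 = 0.11344.

0.11 per day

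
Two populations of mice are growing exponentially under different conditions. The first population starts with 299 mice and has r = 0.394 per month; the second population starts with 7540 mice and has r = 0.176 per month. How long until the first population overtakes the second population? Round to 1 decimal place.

Set 299·e^(0.394t) = 7540·e^(0.176t).
e^((0.394 − 0.176)t) = 7540/299 → e^(0.218·t) = 25.217.
0.218·t = ln(25.217) = 3.2275, so t = 3.2275/0.218 = 14.805.

14.8 months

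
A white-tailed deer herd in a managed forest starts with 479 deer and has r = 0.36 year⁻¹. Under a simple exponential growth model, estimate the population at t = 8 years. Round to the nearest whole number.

N(t) = N₀·e^(rt) = 479 × e^(0.36×8) = 479 × e^2.88.
e^2.88 ≈ 17.814, so N ≈ 479 × 17.814 = 8533.04.

8533 deer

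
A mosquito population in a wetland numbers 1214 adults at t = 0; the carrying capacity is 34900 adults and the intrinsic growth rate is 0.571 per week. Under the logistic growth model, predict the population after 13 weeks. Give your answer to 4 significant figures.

A = (K − N₀)/N₀ = (34900 − 1214)/1214 = 27.748.
N(t) = K/(1 + A·e^(−rt)) = 34900/(1 + 27.748×e^(−0.571×13)).
e^(−7.423) = 0.00059735; denominator = 1 + 27.748×0.00059735 = 1.0166.
N = 34900/1.0166 = 34331.

34330 adults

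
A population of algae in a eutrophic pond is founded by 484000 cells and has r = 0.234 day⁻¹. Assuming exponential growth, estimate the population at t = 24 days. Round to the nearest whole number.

132997406 cells

N(t) = N₀·e^(rt) = 484000 × e^(0.234×24) = 484000 × e^5.616.
e^5.616 ≈ 274.79, so N ≈ 484000 × 274.79 = 1.329974×10^8.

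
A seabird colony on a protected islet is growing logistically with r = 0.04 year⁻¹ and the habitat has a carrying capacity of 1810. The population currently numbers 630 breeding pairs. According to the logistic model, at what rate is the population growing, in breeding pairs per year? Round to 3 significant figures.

dN/dt = rN(1 − N/K) = 0.04 × 630 × (1 − 630/1810).
1 − 630/1810 = 0.65193; dN/dt = 0.04 × 630 × 0.65193 = 16.429.

16.4 breeding pairs per year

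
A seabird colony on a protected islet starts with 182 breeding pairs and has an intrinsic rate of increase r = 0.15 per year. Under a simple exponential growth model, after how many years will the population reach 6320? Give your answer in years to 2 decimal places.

Set N₀·e^(rt) = 6320: e^(0.15·t) = 6320/182 = 34.725.
0.15·t = ln(34.725) = 3.5475, so t = 3.5475/0.15 = 23.65.

23.65 years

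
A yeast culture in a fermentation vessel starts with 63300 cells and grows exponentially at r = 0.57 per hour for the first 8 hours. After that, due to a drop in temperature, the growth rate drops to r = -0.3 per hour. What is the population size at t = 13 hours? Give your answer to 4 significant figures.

Phase 1: N(8) = 63300·e^(0.57×8) = 63300·e^4.56 = 6.050434×10^6.
Phase 2 runs for 13 − 8 = 5 hours at r = -0.3.
N(13) = 6.050434×10^6·e^(-0.3×5) = 6.050434×10^6·e^-1.5 = 1.350034×10^6.

1350000 cells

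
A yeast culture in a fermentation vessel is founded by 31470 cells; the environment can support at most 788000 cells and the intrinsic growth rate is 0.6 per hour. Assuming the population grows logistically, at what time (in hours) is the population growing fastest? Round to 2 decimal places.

Logistic growth is fastest at N = K/2 = 394000.
A = (K − N₀)/N₀ = 24.04. Set K/(1 + A·e^(−rt)) = K/2 → A·e^(−rt) = 1.
e^(−0.6t) = 1/24.04 = 0.0415978, so t = ln(24.04)/0.6 = 3.1797/0.6 = 5.2995.

5.30 hours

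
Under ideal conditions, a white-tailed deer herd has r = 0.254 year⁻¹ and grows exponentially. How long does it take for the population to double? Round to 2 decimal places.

2.73 years

Doubling time t_d = ln(2)/r = 0.6931/0.254 = 2.7289.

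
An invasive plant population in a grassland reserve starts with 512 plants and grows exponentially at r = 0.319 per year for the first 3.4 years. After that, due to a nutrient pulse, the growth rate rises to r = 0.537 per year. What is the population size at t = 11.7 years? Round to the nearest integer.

130617 plants

Phase 1: N(3.4) = 512·e^(0.319×3.4) = 512·e^1.085 = 1514.63.
Phase 2 runs for 11.7 − 3.4 = 8.3 years at r = 0.537.
N(11.7) = 1514.63·e^(0.537×8.3) = 1514.63·e^4.457 = 130617.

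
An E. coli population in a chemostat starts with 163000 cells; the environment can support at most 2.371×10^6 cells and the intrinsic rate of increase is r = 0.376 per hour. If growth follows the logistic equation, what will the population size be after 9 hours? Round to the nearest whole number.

A = (K − N₀)/N₀ = (2.371×10^6 − 163000)/163000 = 13.546.
N(t) = K/(1 + A·e^(−rt)) = 2.371×10^6/(1 + 13.546×e^(−0.376×9)).
e^(−3.384) = 0.033912; denominator = 1 + 13.546×0.033912 = 1.4594.
N = 2.371×10^6/1.4594 = 1.624678×10^6.

1624678 cells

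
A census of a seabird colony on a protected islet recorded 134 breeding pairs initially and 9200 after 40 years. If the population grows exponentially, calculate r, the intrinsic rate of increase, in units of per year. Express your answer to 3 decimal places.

From N(t) = N₀·e^(rt): e^(r·40) = 9200/134 = 68.657.
r·40 = ln(68.657) = 4.2291, so r = 4.2291/40 = 0.10573.

0.106 per year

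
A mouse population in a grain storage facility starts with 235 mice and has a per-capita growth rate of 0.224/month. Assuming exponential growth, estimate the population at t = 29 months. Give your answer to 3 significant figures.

N(t) = N₀·e^(rt) = 235 × e^(0.224×29) = 235 × e^6.496.
e^6.496 ≈ 662.49, so N ≈ 235 × 662.49 = 155684.

156000 mice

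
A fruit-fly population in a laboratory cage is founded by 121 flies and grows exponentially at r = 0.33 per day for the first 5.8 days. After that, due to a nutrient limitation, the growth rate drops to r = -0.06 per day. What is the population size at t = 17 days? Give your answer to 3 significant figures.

Phase 1: N(5.8) = 121·e^(0.33×5.8) = 121·e^1.914 = 820.399.
Phase 2 runs for 17 − 5.8 = 11.2 days at r = -0.06.
N(17) = 820.399·e^(-0.06×11.2) = 820.399·e^-0.672 = 418.966.

419 flies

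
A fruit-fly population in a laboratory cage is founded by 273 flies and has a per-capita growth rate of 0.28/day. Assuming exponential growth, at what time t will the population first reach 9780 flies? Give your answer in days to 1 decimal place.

Set N₀·e^(rt) = 9780: e^(0.28·t) = 9780/273 = 35.824.
0.28·t = ln(35.824) = 3.5786, so t = 3.5786/0.28 = 12.781.

12.8 days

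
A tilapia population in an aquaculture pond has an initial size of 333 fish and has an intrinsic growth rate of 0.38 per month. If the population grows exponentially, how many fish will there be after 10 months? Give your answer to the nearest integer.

N(t) = N₀·e^(rt) = 333 × e^(0.38×10) = 333 × e^3.8.
e^3.8 ≈ 44.701, so N ≈ 333 × 44.701 = 14885.5.

14885 fish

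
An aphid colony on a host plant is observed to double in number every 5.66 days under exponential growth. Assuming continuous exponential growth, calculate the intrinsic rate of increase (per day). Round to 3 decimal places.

0.122 per day

r = ln(2)/t_d = 0.6931/5.66 = 0.12246.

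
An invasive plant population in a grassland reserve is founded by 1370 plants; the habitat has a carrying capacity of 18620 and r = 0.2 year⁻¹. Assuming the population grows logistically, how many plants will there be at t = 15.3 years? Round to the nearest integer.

11708 plants

A = (K − N₀)/N₀ = (18620 − 1370)/1370 = 12.591.
N(t) = K/(1 + A·e^(−rt)) = 18620/(1 + 12.591×e^(−0.2×15.3)).
e^(−3.06) = 0.046888; denominator = 1 + 12.591×0.046888 = 1.5904.
N = 18620/1.5904 = 11707.9.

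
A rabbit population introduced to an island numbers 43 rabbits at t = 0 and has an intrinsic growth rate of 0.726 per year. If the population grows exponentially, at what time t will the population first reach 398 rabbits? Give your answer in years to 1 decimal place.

Set N₀·e^(rt) = 398: e^(0.726·t) = 398/43 = 9.2558.
0.726·t = ln(9.2558) = 2.2253, so t = 2.2253/0.726 = 3.0651.

3.1 years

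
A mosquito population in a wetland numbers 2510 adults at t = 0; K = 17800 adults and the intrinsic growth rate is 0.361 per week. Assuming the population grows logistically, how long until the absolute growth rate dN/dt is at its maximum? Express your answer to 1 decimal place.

5.0 weeks

Logistic growth is fastest at N = K/2 = 8900.
A = (K − N₀)/N₀ = 6.0916. Set K/(1 + A·e^(−rt)) = K/2 → A·e^(−rt) = 1.
e^(−0.361t) = 1/6.0916 = 0.16416, so t = ln(6.0916)/0.361 = 1.8069/0.361 = 5.0053.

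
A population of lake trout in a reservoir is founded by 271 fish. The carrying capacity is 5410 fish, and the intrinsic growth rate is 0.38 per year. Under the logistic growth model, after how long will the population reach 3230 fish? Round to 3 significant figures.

8.78 years

A = (K − N₀)/N₀ = (5410 − 271)/271 = 18.963.
Solve 5410/(1 + 18.963·e^(−0.38t)) = 3230: 1 + 18.963·e^(−0.38t) = 1.6749, so e^(−0.38t) = 0.0355914.
−0.38·t = ln(0.0355914) = -3.3357, so t = 3.3357/0.38 = 8.778.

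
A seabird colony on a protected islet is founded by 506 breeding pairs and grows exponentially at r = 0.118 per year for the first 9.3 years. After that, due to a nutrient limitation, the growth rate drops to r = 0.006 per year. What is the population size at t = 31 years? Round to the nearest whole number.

Phase 1: N(9.3) = 506·e^(0.118×9.3) = 506·e^1.097 = 1516.16.
Phase 2 runs for 31 − 9.3 = 21.7 years at r = 0.006.
N(31) = 1516.16·e^(0.006×21.7) = 1516.16·e^0.1302 = 1726.99.

1727 breeding pairs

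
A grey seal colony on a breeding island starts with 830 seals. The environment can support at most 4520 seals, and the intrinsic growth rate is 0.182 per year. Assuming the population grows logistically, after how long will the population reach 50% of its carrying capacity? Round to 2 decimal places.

A = (K − N₀)/N₀ = (4520 − 830)/830 = 4.4458.
Solve 4520/(1 + 4.4458·e^(−0.182t)) = 2260: 1 + 4.4458·e^(−0.182t) = 2, so e^(−0.182t) = 0.224932.
−0.182·t = ln(0.224932) = -1.492, so t = 1.492/0.182 = 8.1976.

8.20 years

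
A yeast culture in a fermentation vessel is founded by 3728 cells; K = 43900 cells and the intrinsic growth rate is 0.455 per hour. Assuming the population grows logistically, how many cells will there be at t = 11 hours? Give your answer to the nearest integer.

40942 cells

A = (K − N₀)/N₀ = (43900 − 3728)/3728 = 10.776.
N(t) = K/(1 + A·e^(−rt)) = 43900/(1 + 10.776×e^(−0.455×11)).
e^(−5.005) = 0.0067043; denominator = 1 + 10.776×0.0067043 = 1.0722.
N = 43900/1.0722 = 40942.2.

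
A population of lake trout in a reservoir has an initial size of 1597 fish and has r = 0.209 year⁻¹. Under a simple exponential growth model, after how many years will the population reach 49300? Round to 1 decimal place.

Set N₀·e^(rt) = 49300: e^(0.209·t) = 49300/1597 = 30.87.
0.209·t = ln(30.87) = 3.4298, so t = 3.4298/0.209 = 16.411.

16.4 years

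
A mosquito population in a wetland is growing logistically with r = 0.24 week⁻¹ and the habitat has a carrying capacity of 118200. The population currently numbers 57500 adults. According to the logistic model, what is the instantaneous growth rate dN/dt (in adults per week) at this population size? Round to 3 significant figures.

7090 adults per week

dN/dt = rN(1 − N/K) = 0.24 × 57500 × (1 − 57500/118200).
1 − 57500/118200 = 0.51354; dN/dt = 0.24 × 57500 × 0.51354 = 7086.8.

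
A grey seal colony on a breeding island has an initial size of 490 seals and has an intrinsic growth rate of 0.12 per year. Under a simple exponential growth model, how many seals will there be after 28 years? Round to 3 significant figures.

14100 seals

N(t) = N₀·e^(rt) = 490 × e^(0.12×28) = 490 × e^3.36.
e^3.36 ≈ 28.789, so N ≈ 490 × 28.789 = 14106.7.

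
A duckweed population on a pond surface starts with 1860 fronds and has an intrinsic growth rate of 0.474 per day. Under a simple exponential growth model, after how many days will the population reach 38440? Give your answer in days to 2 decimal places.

Set N₀·e^(rt) = 38440: e^(0.474·t) = 38440/1860 = 20.667.
0.474·t = ln(20.667) = 3.0285, so t = 3.0285/0.474 = 6.3893.

6.39 days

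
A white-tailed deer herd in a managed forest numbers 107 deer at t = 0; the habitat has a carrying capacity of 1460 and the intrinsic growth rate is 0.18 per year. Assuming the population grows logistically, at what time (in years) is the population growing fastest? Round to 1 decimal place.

Logistic growth is fastest at N = K/2 = 730.
A = (K − N₀)/N₀ = 12.645. Set K/(1 + A·e^(−rt)) = K/2 → A·e^(−rt) = 1.
e^(−0.18t) = 1/12.645 = 0.0790835, so t = ln(12.645)/0.18 = 2.5373/0.18 = 14.096.

14.1 years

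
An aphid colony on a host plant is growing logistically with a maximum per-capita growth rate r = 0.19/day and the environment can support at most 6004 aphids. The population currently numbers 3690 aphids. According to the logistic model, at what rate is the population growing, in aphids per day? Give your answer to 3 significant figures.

dN/dt = rN(1 − N/K) = 0.19 × 3690 × (1 − 3690/6004).
1 − 3690/6004 = 0.38541; dN/dt = 0.19 × 3690 × 0.38541 = 270.21.

270 aphids per day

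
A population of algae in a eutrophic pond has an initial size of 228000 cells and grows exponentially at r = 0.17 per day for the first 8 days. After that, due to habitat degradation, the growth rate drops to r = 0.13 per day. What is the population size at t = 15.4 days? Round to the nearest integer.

2324698 cells

Phase 1: N(8) = 228000·e^(0.17×8) = 228000·e^1.36 = 888332.
Phase 2 runs for 15.4 − 8 = 7.4 days at r = 0.13.
N(15.4) = 888332·e^(0.13×7.4) = 888332·e^0.962 = 2.324698×10^6.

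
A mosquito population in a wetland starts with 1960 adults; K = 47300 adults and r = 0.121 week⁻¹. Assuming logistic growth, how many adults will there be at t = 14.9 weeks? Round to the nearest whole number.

9828 adults

A = (K − N₀)/N₀ = (47300 − 1960)/1960 = 23.133.
N(t) = K/(1 + A·e^(−rt)) = 47300/(1 + 23.133×e^(−0.121×14.9)).
e^(−1.803) = 0.16482; denominator = 1 + 23.133×0.16482 = 4.8127.
N = 47300/4.8127 = 9828.1.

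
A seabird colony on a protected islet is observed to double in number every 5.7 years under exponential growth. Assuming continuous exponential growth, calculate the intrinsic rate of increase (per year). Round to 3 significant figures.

0.122 per year

r = ln(2)/t_d = 0.6931/5.7 = 0.1216.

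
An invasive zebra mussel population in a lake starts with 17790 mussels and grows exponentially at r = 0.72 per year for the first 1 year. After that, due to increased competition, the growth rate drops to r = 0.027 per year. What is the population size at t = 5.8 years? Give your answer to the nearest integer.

41606 mussels

Phase 1: N(1) = 17790·e^(0.72×1) = 17790·e^0.72 = 36548.4.
Phase 2 runs for 5.8 − 1 = 4.8 years at r = 0.027.
N(5.8) = 36548.4·e^(0.027×4.8) = 36548.4·e^0.1296 = 41605.7.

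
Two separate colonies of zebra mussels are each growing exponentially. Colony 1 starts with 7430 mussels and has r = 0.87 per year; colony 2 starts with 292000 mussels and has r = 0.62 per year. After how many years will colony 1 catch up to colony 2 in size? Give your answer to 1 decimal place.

14.7 years

Set 7430·e^(0.87t) = 292000·e^(0.62t).
e^((0.87 − 0.62)t) = 292000/7430 → e^(0.25·t) = 39.3.
0.25·t = ln(39.3) = 3.6712, so t = 3.6712/0.25 = 14.685.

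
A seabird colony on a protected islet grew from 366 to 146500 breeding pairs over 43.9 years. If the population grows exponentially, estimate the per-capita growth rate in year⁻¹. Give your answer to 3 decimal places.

From N(t) = N₀·e^(rt): e^(r·43.9) = 146500/366 = 400.27.
r·43.9 = ln(400.27) = 5.9921, so r = 5.9921/43.9 = 0.1365.

0.136 per year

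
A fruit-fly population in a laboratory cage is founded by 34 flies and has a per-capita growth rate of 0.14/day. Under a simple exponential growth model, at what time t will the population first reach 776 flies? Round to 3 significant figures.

22.3 days

Set N₀·e^(rt) = 776: e^(0.14·t) = 776/34 = 22.824.
0.14·t = ln(22.824) = 3.1278, so t = 3.1278/0.14 = 22.341.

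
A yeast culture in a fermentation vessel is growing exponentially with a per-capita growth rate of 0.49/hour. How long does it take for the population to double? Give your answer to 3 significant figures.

Doubling time t_d = ln(2)/r = 0.6931/0.49 = 1.4146.

1.41 hours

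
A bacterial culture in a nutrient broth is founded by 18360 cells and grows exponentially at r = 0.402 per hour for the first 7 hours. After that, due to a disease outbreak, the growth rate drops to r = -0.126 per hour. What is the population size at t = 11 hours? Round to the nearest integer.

Phase 1: N(7) = 18360·e^(0.402×7) = 18360·e^2.814 = 306180.
Phase 2 runs for 11 − 7 = 4 hours at r = -0.126.
N(11) = 306180·e^(-0.126×4) = 306180·e^-0.504 = 184966.

184966 cells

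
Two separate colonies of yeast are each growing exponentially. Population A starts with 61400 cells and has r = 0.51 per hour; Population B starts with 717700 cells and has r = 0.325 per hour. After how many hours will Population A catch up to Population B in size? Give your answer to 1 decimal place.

Set 61400·e^(0.51t) = 717700·e^(0.325t).
e^((0.51 − 0.325)t) = 717700/61400 → e^(0.185·t) = 11.689.
0.185·t = ln(11.689) = 2.4586, so t = 2.4586/0.185 = 13.29.

13.3 hours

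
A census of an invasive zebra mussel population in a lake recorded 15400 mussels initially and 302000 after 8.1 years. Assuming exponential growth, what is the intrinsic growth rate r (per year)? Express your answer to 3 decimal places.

0.367 per year

From N(t) = N₀·e^(rt): e^(r·8.1) = 302000/15400 = 19.61.
r·8.1 = ln(19.61) = 2.9761, so r = 2.9761/8.1 = 0.36741.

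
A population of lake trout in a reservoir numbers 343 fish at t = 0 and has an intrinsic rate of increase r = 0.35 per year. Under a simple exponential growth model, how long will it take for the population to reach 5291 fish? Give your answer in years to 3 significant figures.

Set N₀·e^(rt) = 5291: e^(0.35·t) = 5291/343 = 15.426.
0.35·t = ln(15.426) = 2.736, so t = 2.736/0.35 = 7.8172.

7.82 years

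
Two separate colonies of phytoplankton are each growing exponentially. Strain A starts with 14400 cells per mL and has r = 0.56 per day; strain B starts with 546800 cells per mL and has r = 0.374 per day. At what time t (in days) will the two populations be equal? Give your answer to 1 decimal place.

Set 14400·e^(0.56t) = 546800·e^(0.374t).
e^((0.56 − 0.374)t) = 546800/14400 → e^(0.186·t) = 37.972.
0.186·t = ln(37.972) = 3.6369, so t = 3.6369/0.186 = 19.553.

19.6 days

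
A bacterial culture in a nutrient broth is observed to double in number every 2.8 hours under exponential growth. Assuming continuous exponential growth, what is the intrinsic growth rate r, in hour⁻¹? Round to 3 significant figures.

0.248 per hour

r = ln(2)/t_d = 0.6931/2.8 = 0.24755.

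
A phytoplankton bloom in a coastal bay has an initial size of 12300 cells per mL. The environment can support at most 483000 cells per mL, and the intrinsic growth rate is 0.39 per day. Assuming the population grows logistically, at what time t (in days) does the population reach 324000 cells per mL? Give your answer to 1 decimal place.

A = (K − N₀)/N₀ = (483000 − 12300)/12300 = 38.268.
Solve 483000/(1 + 38.268·e^(−0.39t)) = 324000: 1 + 38.268·e^(−0.39t) = 1.4907, so e^(−0.39t) = 0.0128237.
−0.39·t = ln(0.0128237) = -4.3565, so t = 4.3565/0.39 = 11.17.

11.2 days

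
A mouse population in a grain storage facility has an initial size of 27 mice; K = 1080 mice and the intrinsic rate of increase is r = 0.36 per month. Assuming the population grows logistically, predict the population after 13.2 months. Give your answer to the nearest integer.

808 mice

A = (K − N₀)/N₀ = (1080 − 27)/27 = 39.
N(t) = K/(1 + A·e^(−rt)) = 1080/(1 + 39×e^(−0.36×13.2)).
e^(−4.752) = 0.0086344; denominator = 1 + 39×0.0086344 = 1.3367.
N = 1080/1.3367 = 807.935.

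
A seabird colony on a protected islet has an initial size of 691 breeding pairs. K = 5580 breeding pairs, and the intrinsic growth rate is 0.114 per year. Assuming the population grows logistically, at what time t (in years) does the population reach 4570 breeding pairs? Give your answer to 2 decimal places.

30.40 years

A = (K − N₀)/N₀ = (5580 − 691)/691 = 7.0753.
Solve 5580/(1 + 7.0753·e^(−0.114t)) = 4570: 1 + 7.0753·e^(−0.114t) = 1.221, so e^(−0.114t) = 0.0312366.
−0.114·t = ln(0.0312366) = -3.4662, so t = 3.4662/0.114 = 30.405.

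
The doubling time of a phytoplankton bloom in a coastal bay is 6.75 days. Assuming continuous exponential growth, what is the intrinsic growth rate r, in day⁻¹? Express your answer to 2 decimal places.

0.10 per day

r = ln(2)/t_d = 0.6931/6.75 = 0.10269.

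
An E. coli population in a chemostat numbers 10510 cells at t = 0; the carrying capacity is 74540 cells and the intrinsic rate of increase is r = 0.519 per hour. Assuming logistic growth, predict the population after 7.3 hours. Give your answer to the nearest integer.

A = (K − N₀)/N₀ = (74540 − 10510)/10510 = 6.0923.
N(t) = K/(1 + A·e^(−rt)) = 74540/(1 + 6.0923×e^(−0.519×7.3)).
e^(−3.789) = 0.022625; denominator = 1 + 6.0923×0.022625 = 1.1378.
N = 74540/1.1378 = 65510.2.

65510 cells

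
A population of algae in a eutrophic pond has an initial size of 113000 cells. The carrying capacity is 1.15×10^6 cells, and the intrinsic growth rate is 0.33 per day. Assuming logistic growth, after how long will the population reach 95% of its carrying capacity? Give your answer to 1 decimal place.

15.6 days

A = (K − N₀)/N₀ = (1.15×10^6 − 113000)/113000 = 9.177.
Solve 1.15×10^6/(1 + 9.177·e^(−0.33t)) = 1.0925×10^6: 1 + 9.177·e^(−0.33t) = 1.0526, so e^(−0.33t) = 0.00573517.
−0.33·t = ln(0.00573517) = -5.1611, so t = 5.1611/0.33 = 15.64.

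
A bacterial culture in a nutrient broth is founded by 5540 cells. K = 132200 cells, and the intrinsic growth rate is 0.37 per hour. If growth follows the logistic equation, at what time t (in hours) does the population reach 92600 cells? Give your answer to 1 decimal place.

10.8 hours

A = (K − N₀)/N₀ = (132200 − 5540)/5540 = 22.863.
Solve 132200/(1 + 22.863·e^(−0.37t)) = 92600: 1 + 22.863·e^(−0.37t) = 1.4276, so e^(−0.37t) = 0.0187049.
−0.37·t = ln(0.0187049) = -3.979, so t = 3.979/0.37 = 10.754.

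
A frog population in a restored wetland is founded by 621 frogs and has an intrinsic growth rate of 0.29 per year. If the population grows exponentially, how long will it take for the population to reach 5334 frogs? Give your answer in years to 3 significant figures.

7.42 years

Set N₀·e^(rt) = 5334: e^(0.29·t) = 5334/621 = 8.5894.
0.29·t = ln(8.5894) = 2.1505, so t = 2.1505/0.29 = 7.4156.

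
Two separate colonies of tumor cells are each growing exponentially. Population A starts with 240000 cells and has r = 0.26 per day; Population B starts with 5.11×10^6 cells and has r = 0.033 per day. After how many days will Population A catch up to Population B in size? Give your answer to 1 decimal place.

13.5 days

Set 240000·e^(0.26t) = 5.11×10^6·e^(0.033t).
e^((0.26 − 0.033)t) = 5.11×10^6/240000 → e^(0.227·t) = 21.292.
0.227·t = ln(21.292) = 3.0583, so t = 3.0583/0.227 = 13.473.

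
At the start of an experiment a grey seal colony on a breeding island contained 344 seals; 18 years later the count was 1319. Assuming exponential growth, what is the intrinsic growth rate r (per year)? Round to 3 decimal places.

0.075 per year

From N(t) = N₀·e^(rt): e^(r·18) = 1319/344 = 3.8343.
r·18 = ln(3.8343) = 1.344, so r = 1.344/18 = 0.074666.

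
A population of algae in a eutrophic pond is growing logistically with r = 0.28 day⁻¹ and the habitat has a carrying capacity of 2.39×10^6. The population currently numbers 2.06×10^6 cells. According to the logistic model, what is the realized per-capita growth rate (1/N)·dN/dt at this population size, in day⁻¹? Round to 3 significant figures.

0.0387 per day

(1/N)·dN/dt = r(1 − N/K) = 0.28 × (1 − 2.06×10^6/2.39×10^6).
= 0.28 × 0.13808 = 0.038661.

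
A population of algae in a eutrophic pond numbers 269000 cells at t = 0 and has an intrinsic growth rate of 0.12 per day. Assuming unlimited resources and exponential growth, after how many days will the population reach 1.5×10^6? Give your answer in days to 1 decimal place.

Set N₀·e^(rt) = 1.5×10^6: e^(0.12·t) = 1.5×10^6/269000 = 5.5762.
0.12·t = ln(5.5762) = 1.7185, so t = 1.7185/0.12 = 14.321.

14.3 days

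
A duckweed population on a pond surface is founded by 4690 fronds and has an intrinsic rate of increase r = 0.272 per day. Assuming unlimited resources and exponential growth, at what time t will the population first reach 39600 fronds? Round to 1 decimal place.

Set N₀·e^(rt) = 39600: e^(0.272·t) = 39600/4690 = 8.4435.
0.272·t = ln(8.4435) = 2.1334, so t = 2.1334/0.272 = 7.8434.

7.8 days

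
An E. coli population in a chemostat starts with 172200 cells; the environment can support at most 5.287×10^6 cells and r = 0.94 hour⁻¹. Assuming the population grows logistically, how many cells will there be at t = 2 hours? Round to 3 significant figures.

A = (K − N₀)/N₀ = (5.287×10^6 − 172200)/172200 = 29.703.
N(t) = K/(1 + A·e^(−rt)) = 5.287×10^6/(1 + 29.703×e^(−0.94×2)).
e^(−1.88) = 0.15259; denominator = 1 + 29.703×0.15259 = 5.5323.
N = 5.287×10^6/5.5323 = 955655.

956000 cells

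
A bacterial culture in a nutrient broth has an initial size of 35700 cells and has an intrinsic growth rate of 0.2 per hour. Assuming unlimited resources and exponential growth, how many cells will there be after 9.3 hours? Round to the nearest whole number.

N(t) = N₀·e^(rt) = 35700 × e^(0.2×9.3) = 35700 × e^1.86.
e^1.86 ≈ 6.4237, so N ≈ 35700 × 6.4237 = 229327.

229327 cells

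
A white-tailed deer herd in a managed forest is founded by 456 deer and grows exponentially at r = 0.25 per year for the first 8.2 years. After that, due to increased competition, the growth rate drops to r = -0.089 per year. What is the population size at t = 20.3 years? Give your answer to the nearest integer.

1207 deer

Phase 1: N(8.2) = 456·e^(0.25×8.2) = 456·e^2.05 = 3542.16.
Phase 2 runs for 20.3 − 8.2 = 12.1 years at r = -0.089.
N(20.3) = 3542.16·e^(-0.089×12.1) = 3542.16·e^-1.077 = 1206.64.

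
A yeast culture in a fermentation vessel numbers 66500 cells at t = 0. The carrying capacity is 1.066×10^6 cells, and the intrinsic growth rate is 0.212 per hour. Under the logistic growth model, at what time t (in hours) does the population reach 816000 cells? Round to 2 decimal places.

18.36 hours

A = (K − N₀)/N₀ = (1.066×10^6 − 66500)/66500 = 15.03.
Solve 1.066×10^6/(1 + 15.03·e^(−0.212t)) = 816000: 1 + 15.03·e^(−0.212t) = 1.3064, so e^(−0.212t) = 0.020384.
−0.212·t = ln(0.020384) = -3.893, so t = 3.893/0.212 = 18.363.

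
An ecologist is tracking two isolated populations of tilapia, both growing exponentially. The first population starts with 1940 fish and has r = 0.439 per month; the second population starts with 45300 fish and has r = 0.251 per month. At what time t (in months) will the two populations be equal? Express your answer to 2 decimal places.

16.76 months

Set 1940·e^(0.439t) = 45300·e^(0.251t).
e^((0.439 − 0.251)t) = 45300/1940 → e^(0.188·t) = 23.351.
0.188·t = ln(23.351) = 3.1506, so t = 3.1506/0.188 = 16.759.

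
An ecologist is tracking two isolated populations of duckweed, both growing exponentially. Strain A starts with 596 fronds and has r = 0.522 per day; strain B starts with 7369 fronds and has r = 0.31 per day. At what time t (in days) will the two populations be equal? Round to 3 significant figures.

Set 596·e^(0.522t) = 7369·e^(0.31t).
e^((0.522 − 0.31)t) = 7369/596 → e^(0.212·t) = 12.364.
0.212·t = ln(12.364) = 2.5148, so t = 2.5148/0.212 = 11.862.

11.9 days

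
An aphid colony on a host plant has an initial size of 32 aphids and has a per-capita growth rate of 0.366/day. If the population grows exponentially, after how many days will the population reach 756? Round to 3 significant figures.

Set N₀·e^(rt) = 756: e^(0.366·t) = 756/32 = 23.625.
0.366·t = ln(23.625) = 3.1623, so t = 3.1623/0.366 = 8.6402.

8.64 days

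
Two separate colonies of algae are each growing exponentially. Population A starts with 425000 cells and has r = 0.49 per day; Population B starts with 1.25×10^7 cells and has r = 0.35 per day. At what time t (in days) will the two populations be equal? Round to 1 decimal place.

Set 425000·e^(0.49t) = 1.25×10^7·e^(0.35t).
e^((0.49 − 0.35)t) = 1.25×10^7/425000 → e^(0.14·t) = 29.412.
0.14·t = ln(29.412) = 3.3814, so t = 3.3814/0.14 = 24.153.

24.2 days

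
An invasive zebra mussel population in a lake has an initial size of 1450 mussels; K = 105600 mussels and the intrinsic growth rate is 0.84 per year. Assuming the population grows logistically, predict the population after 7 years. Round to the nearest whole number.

A = (K − N₀)/N₀ = (105600 − 1450)/1450 = 71.828.
N(t) = K/(1 + A·e^(−rt)) = 105600/(1 + 71.828×e^(−0.84×7)).
e^(−5.88) = 0.0027948; denominator = 1 + 71.828×0.0027948 = 1.2007.
N = 105600/1.2007 = 87945.6.

87946 mussels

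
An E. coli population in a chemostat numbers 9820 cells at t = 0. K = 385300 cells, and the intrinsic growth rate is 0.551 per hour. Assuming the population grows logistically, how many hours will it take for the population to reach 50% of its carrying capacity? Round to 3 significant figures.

6.61 hours

A = (K − N₀)/N₀ = (385300 − 9820)/9820 = 38.236.
Solve 385300/(1 + 38.236·e^(−0.551t)) = 192650: 1 + 38.236·e^(−0.551t) = 2, so e^(−0.551t) = 0.0261532.
−0.551·t = ln(0.0261532) = -3.6438, so t = 3.6438/0.551 = 6.613.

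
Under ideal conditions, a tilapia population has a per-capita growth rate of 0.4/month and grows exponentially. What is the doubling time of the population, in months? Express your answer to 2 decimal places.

1.73 months

Doubling time t_d = ln(2)/r = 0.6931/0.4 = 1.7329.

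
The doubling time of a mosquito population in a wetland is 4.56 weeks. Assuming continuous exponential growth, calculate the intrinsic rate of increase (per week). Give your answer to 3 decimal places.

0.152 per week

r = ln(2)/t_d = 0.6931/4.56 = 0.15201.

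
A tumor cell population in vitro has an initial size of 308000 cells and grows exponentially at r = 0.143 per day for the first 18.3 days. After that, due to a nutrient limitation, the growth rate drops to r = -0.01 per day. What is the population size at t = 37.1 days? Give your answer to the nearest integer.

3494689 cells

Phase 1: N(18.3) = 308000·e^(0.143×18.3) = 308000·e^2.617 = 4.217508×10^6.
Phase 2 runs for 37.1 − 18.3 = 18.8 days at r = -0.01.
N(37.1) = 4.217508×10^6·e^(-0.01×18.8) = 4.217508×10^6·e^-0.188 = 3.494689×10^6.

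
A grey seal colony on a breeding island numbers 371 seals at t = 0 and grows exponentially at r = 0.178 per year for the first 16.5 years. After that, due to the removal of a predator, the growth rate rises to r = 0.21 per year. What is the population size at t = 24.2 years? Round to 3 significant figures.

35200 seals

Phase 1: N(16.5) = 371·e^(0.178×16.5) = 371·e^2.937 = 6996.76.
Phase 2 runs for 24.2 − 16.5 = 7.7 years at r = 0.21.
N(24.2) = 6996.76·e^(0.21×7.7) = 6996.76·e^1.617 = 35249.3.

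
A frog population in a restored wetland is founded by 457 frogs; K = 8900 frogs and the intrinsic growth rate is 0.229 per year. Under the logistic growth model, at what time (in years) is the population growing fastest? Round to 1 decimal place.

12.7 years

Logistic growth is fastest at N = K/2 = 4450.
A = (K − N₀)/N₀ = 18.475. Set K/(1 + A·e^(−rt)) = K/2 → A·e^(−rt) = 1.
e^(−0.229t) = 1/18.475 = 0.0541277, so t = ln(18.475)/0.229 = 2.9164/0.229 = 12.735.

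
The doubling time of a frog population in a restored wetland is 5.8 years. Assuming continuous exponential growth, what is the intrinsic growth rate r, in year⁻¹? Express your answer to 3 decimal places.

r = ln(2)/t_d = 0.6931/5.8 = 0.11951.

0.120 per year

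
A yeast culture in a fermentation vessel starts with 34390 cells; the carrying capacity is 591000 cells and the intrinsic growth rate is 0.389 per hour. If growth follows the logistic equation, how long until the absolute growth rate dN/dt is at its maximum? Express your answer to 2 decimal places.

Logistic growth is fastest at N = K/2 = 295500.
A = (K − N₀)/N₀ = 16.185. Set K/(1 + A·e^(−rt)) = K/2 → A·e^(−rt) = 1.
e^(−0.389t) = 1/16.185 = 0.0617847, so t = ln(16.185)/0.389 = 2.7841/0.389 = 7.1571.

7.16 hours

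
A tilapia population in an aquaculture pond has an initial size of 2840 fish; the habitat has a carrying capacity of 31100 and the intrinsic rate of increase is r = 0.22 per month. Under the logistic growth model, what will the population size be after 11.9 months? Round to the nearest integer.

A = (K − N₀)/N₀ = (31100 − 2840)/2840 = 9.9507.
N(t) = K/(1 + A·e^(−rt)) = 31100/(1 + 9.9507×e^(−0.22×11.9)).
e^(−2.618) = 0.072949; denominator = 1 + 9.9507×0.072949 = 1.7259.
N = 31100/1.7259 = 18019.7.

18020 fish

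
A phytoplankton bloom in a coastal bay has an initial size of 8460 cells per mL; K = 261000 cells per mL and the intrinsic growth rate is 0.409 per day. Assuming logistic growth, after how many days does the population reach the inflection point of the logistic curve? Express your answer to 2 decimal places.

8.30 days

Logistic growth is fastest at N = K/2 = 130500.
A = (K − N₀)/N₀ = 29.851. Set K/(1 + A·e^(−rt)) = K/2 → A·e^(−rt) = 1.
e^(−0.409t) = 1/29.851 = 0.0334996, so t = ln(29.851)/0.409 = 3.3962/0.409 = 8.3037.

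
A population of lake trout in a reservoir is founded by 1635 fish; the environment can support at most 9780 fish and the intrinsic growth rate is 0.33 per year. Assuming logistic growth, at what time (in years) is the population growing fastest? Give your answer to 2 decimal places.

4.87 years

Logistic growth is fastest at N = K/2 = 4890.
A = (K − N₀)/N₀ = 4.9817. Set K/(1 + A·e^(−rt)) = K/2 → A·e^(−rt) = 1.
e^(−0.33t) = 1/4.9817 = 0.200737, so t = ln(4.9817)/0.33 = 1.6058/0.33 = 4.8659.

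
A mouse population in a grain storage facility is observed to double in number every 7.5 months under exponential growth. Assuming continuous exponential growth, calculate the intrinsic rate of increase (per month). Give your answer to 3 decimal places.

0.092 per month

r = ln(2)/t_d = 0.6931/7.5 = 0.09242.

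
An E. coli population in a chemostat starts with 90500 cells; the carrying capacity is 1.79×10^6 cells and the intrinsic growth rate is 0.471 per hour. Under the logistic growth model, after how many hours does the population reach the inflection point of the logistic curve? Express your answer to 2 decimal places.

Logistic growth is fastest at N = K/2 = 895000.
A = (K − N₀)/N₀ = 18.779. Set K/(1 + A·e^(−rt)) = K/2 → A·e^(−rt) = 1.
e^(−0.471t) = 1/18.779 = 0.053251, so t = ln(18.779)/0.471 = 2.9327/0.471 = 6.2266.

6.23 hours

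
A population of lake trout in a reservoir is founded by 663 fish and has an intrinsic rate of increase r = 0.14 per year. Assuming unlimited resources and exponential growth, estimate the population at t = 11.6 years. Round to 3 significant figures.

3360 fish

N(t) = N₀·e^(rt) = 663 × e^(0.14×11.6) = 663 × e^1.624.
e^1.624 ≈ 5.0733, so N ≈ 663 × 5.0733 = 3363.63.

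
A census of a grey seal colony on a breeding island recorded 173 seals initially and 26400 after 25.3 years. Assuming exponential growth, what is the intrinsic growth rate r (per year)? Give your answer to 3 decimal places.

From N(t) = N₀·e^(rt): e^(r·25.3) = 26400/173 = 152.6.
r·25.3 = ln(152.6) = 5.0278, so r = 5.0278/25.3 = 0.19873.

0.199 per year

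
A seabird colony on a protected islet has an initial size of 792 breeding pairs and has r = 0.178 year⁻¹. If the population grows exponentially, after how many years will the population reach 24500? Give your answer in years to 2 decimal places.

Set N₀·e^(rt) = 24500: e^(0.178·t) = 24500/792 = 30.934.
0.178·t = ln(30.934) = 3.4319, so t = 3.4319/0.178 = 19.28.

19.28 years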